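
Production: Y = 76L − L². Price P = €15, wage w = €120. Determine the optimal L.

L* = 34

The marginal product of L is MP_L = 76 − 2L.
A price-taking firm hires until the value of the marginal product equals the wage: P·MP_L = w, so 15·(76 − 2L) = 120.
Then 76 − 2L = 8, giving L = 34.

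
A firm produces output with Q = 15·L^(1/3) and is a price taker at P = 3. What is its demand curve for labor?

L(w) = (15/w)^(3/2)

MP_L = (1/3)·15·L^(-2/3) = 5·L^(-2/3).
Setting P·MP_L = w: 15·L^(-2/3) = w.
Solving for L: L^(-2/3) = w/15, so L = (15/w)^(3/2).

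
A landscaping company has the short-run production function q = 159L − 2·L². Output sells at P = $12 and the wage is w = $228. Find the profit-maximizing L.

The marginal product of L is MP_L = 159 − 4L.
A price-taking firm hires until the value of the marginal product equals the wage: P·MP_L = w, so 12·(159 − 4L) = 228.
Then 159 − 4L = 19, giving L = 35.

L* = 35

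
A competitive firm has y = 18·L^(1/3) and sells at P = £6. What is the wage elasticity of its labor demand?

ε = -1.5

MP_L = (1/3)·18·L^(-2/3), so P·MP_L = w gives 36·L^(-2/3) = w.
Solving, L(w) = (36/w)^(3/2). This is a constant-elasticity form: L ∝ w^(−3/2), so ε = −3/2.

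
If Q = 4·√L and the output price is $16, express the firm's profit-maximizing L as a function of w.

MP_L = (1/2)·4·L^(-1/2) = 2·L^(-1/2).
Setting P·MP_L = w: 32·L^(-1/2) = w.
Solving for L: L^(-1/2) = w/32, so L = (32/w)^(2).

L(w) = 1024/w²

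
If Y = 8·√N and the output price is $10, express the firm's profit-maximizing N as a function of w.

MP_N = (1/2)·8·N^(-1/2) = 4·N^(-1/2).
Setting P·MP_N = w: 40·N^(-1/2) = w.
Solving for N: N^(-1/2) = w/40, so N = (40/w)^(2).

N(w) = 1600/w²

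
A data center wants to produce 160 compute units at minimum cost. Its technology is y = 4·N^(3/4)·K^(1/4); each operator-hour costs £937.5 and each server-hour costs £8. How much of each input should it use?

Cost minimization requires the marginal rate of technical substitution to equal the input-price ratio: MP_N/MP_K = w/r.
Here MP_N/MP_K = (3/4)·(K/N)/(1/4) = 3·(K/N). Setting this equal to 937.5/8 = 117.1875 gives K = 39.0625N.
Substituting into y = 160: 4·N^(3/4)·(39.0625N)^(1/4) = 160.
Solving, N = 16 and K = 625.

N* = 16, K* = 625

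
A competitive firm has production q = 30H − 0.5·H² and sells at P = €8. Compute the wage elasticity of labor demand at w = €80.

From P·MP_H = w with MP_H = 30 − H, labor demand is H(w) = 30 − w/8.
dH/dw = −1/(8) = -0.125.
At w = 80, H = 20, so ε = (dH/dw)·(w/H) = (-0.125)·(80/20) = -0.5.

ε = -0.5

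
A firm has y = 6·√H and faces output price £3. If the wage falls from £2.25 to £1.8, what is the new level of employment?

From P·MP_H = w with MP_H = 3·H^(-1/2), the labor demand is H(w) = (9/w)^(2).
At w = 2.25: H = 16. At w = 1.8: H = 25.

H* = 25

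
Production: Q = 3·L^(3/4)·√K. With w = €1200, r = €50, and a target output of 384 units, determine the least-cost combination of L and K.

Cost minimization requires the marginal rate of technical substitution to equal the input-price ratio: MP_L/MP_K = w/r.
Here MP_L/MP_K = (3/4)·(K/L)/(1/2) = 1.5·(K/L). Setting this equal to 1200/50 = 24 gives K = 16L.
Substituting into Q = 384: 3·L^(3/4)·(16L)^(1/2) = 384.
Solving, L = 16 and K = 256.

L* = 16, K* = 256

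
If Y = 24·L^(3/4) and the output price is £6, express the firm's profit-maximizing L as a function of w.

MP_L = (3/4)·24·L^(-1/4) = 18·L^(-1/4).
Setting P·MP_L = w: 108·L^(-1/4) = w.
Solving for L: L^(-1/4) = w/108, so L = (108/w)^(4).

L(w) = (108/w)^(4)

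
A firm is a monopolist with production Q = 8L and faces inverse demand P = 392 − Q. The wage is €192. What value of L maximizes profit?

L* = 23

Marginal revenue from the inverse demand is MR = 392 − 2Q.
The marginal product is MP_L = 8.
A monopolist hires until marginal revenue product equals the wage: MR·MP_L = w.
(392 − 16L)·8 = 192, so L = 23.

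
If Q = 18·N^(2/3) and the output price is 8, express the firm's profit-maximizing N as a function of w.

N(w) = 884736/w³

MP_N = (2/3)·18·N^(-1/3) = 12·N^(-1/3).
Setting P·MP_N = w: 96·N^(-1/3) = w.
Solving for N: N^(-1/3) = w/96, so N = (96/w)^(3).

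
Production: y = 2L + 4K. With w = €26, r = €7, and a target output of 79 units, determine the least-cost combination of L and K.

The inputs are perfect substitutes, so the firm uses whichever has the lower cost per unit of output.
Cost per unit of output via L is w/2 = 13; via K it is r/4 = 1.75. K is cheaper.
Producing y = 79 with K alone: L = 0, K = 19.75.

L* = 0, K* = 19.75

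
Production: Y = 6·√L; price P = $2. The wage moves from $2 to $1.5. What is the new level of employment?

From P·MP_L = w with MP_L = 3·L^(-1/2), the labor demand is L(w) = (6/w)^(2).
At w = 2: L = 9. At w = 1.5: L = 16.

L* = 16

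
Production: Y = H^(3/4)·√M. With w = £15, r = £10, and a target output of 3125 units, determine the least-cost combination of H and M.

Cost minimization requires the marginal rate of technical substitution to equal the input-price ratio: MP_H/MP_M = w/r.
Here MP_H/MP_M = (3/4)·(M/H)/(1/2) = 1.5·(M/H). Setting this equal to 15/10 = 1.5 gives M = H.
Substituting into Y = 3125: H^(3/4)·(H)^(1/2) = 3125.
Solving, H = 625 and M = 625.

H* = 625, M* = 625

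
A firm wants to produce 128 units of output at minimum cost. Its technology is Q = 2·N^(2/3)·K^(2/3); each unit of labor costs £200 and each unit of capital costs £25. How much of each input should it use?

N* = 8, K* = 64

Cost minimization requires the marginal rate of technical substitution to equal the input-price ratio: MP_N/MP_K = w/r.
Here MP_N/MP_K = (2/3)·(K/N)/(2/3) = (K/N). Setting this equal to 200/25 = 8 gives K = 8N.
Substituting into Q = 128: 2·N^(2/3)·(8N)^(2/3) = 128.
Solving, N = 8 and K = 64.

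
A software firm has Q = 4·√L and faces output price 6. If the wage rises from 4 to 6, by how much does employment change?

ΔL = -5

From P·MP_L = w with MP_L = 2·L^(-1/2), the labor demand is L(w) = (12/w)^(2).
At w = 4: L = 9. At w = 6: L = 4.
ΔL = 4 − 9 = -5.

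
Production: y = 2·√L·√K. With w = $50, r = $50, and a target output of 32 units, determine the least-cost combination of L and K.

Cost minimization requires the marginal rate of technical substitution to equal the input-price ratio: MP_L/MP_K = w/r.
Here MP_L/MP_K = (1/2)·(K/L)/(1/2) = (K/L). Setting this equal to 50/50 = 1 gives K = L.
Substituting into y = 32: 2·L^(1/2)·(L)^(1/2) = 32.
Solving, L = 16 and K = 16.

L* = 16, K* = 16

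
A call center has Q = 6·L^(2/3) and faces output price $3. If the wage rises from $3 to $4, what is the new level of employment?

L* = 27

From P·MP_L = w with MP_L = 4·L^(-1/3), the labor demand is L(w) = (12/w)^(3).
At w = 3: L = 64. At w = 4: L = 27.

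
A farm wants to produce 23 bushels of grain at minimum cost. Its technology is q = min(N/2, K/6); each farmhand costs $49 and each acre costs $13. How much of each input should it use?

N* = 46, K* = 138

With a fixed-proportions technology, the cost-minimizing bundle uses no slack in either input: N/2 = K/6 = q.
So N = 2·23 = 46 and K = 6·23 = 138.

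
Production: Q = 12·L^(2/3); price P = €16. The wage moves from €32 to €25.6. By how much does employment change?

ΔL = 61

From P·MP_L = w with MP_L = 8·L^(-1/3), the labor demand is L(w) = (128/w)^(3).
At w = 32: L = 64. At w = 25.6: L = 125.
ΔL = 125 − 64 = 61.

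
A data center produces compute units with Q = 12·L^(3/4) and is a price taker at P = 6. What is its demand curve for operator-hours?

MP_L = (3/4)·12·L^(-1/4) = 9·L^(-1/4).
Setting P·MP_L = w: 54·L^(-1/4) = w.
Solving for L: L^(-1/4) = w/54, so L = (54/w)^(4).

L(w) = 8503056/w^(4)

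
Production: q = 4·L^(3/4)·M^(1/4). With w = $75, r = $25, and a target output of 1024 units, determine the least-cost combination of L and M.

Cost minimization requires the marginal rate of technical substitution to equal the input-price ratio: MP_L/MP_M = w/r.
Here MP_L/MP_M = (3/4)·(M/L)/(1/4) = 3·(M/L). Setting this equal to 75/25 = 3 gives M = L.
Substituting into q = 1024: 4·L^(3/4)·(L)^(1/4) = 1024.
Solving, L = 256 and M = 256.

L* = 256, M* = 256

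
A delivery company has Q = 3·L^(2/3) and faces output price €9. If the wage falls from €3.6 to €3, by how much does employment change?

From P·MP_L = w with MP_L = 2·L^(-1/3), the labor demand is L(w) = (18/w)^(3).
At w = 3.6: L = 125. At w = 3: L = 216.
ΔL = 216 − 125 = 91.

ΔL = 91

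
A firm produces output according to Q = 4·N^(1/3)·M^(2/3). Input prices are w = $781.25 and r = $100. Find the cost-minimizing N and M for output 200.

Cost minimization requires the marginal rate of technical substitution to equal the input-price ratio: MP_N/MP_M = w/r.
Here MP_N/MP_M = (1/3)·(M/N)/(2/3) = 0.5·(M/N). Setting this equal to 781.25/100 = 7.8125 gives M = 15.625N.
Substituting into Q = 200: 4·N^(1/3)·(15.625N)^(2/3) = 200.
Solving, N = 8 and M = 125.

N* = 8, M* = 125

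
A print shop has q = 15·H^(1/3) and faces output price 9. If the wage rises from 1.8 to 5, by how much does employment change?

ΔH = -98

From P·MP_H = w with MP_H = 5·H^(-2/3), the labor demand is H(w) = (45/w)^(3/2).
At w = 1.8: H = 125. At w = 5: H = 27.
ΔH = 27 − 125 = -98.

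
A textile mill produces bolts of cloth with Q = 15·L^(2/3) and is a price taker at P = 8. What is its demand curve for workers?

L(w) = 512000/w³

MP_L = (2/3)·15·L^(-1/3) = 10·L^(-1/3).
Setting P·MP_L = w: 80·L^(-1/3) = w.
Solving for L: L^(-1/3) = w/80, so L = (80/w)^(3).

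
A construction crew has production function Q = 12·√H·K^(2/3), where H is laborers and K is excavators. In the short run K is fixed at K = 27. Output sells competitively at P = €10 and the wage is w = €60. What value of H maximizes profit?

With K = 27, MP_H = (1/2)·12·H^(-1/2)·27^(2/3) = 54·H^(-1/2).
Profit maximization for a price taker requires P·MP_H = w: 10·54·H^(-1/2) = 60.
So H^(-1/2) = 1/9, which gives H = 81.

H* = 81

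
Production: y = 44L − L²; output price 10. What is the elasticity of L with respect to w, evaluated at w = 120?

From P·MP_L = w with MP_L = 44 − 2L, labor demand is L(w) = (44 − w/10)/2.
dL/dw = −1/(20) = -0.05.
At w = 120, L = 16, so ε = (dL/dw)·(w/L) = (-0.05)·(120/16) = -0.375.

ε = -0.375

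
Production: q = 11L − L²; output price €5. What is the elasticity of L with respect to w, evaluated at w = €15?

From P·MP_L = w with MP_L = 11 − 2L, labor demand is L(w) = (11 − w/5)/2.
dL/dw = −1/(10) = -0.1.
At w = 15, L = 4, so ε = (dL/dw)·(w/L) = (-0.1)·(15/4) = -0.375.

ε = -0.375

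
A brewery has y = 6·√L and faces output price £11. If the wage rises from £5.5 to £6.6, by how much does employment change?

ΔL = -11

From P·MP_L = w with MP_L = 3·L^(-1/2), the labor demand is L(w) = (33/w)^(2).
At w = 5.5: L = 36. At w = 6.6: L = 25.
ΔL = 25 − 36 = -11.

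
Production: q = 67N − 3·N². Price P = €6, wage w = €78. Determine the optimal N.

N* = 9

The marginal product of N is MP_N = 67 − 6N.
A price-taking firm hires until the value of the marginal product equals the wage: P·MP_N = w, so 6·(67 − 6N) = 78.
Then 67 − 6N = 13, giving N = 9.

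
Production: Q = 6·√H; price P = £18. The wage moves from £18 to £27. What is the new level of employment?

H* = 4

From P·MP_H = w with MP_H = 3·H^(-1/2), the labor demand is H(w) = (54/w)^(2).
At w = 18: H = 9. At w = 27: H = 4.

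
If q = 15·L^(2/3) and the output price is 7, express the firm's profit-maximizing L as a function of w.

L(w) = 343000/w³

MP_L = (2/3)·15·L^(-1/3) = 10·L^(-1/3).
Setting P·MP_L = w: 70·L^(-1/3) = w.
Solving for L: L^(-1/3) = w/70, so L = (70/w)^(3).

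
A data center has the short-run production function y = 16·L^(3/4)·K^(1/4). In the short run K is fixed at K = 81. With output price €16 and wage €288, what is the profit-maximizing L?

L* = 16

With K = 81, MP_L = (3/4)·16·L^(-1/4)·81^(1/4) = 36·L^(-1/4).
Profit maximization for a price taker requires P·MP_L = w: 16·36·L^(-1/4) = 288.
So L^(-1/4) = 0.5, which gives L = 16.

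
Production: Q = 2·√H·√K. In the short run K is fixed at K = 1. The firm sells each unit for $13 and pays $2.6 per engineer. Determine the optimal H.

With K = 1, MP_H = (1/2)·2·H^(-1/2)·1^(1/2) = H^(-1/2).
Profit maximization for a price taker requires P·MP_H = w: 13·H^(-1/2) = 2.6.
So H^(-1/2) = 0.2, which gives H = 25.

H* = 25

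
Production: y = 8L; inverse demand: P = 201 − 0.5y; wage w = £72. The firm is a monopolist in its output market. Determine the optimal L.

Marginal revenue from the inverse demand is MR = 201 − y.
The marginal product is MP_L = 8.
A monopolist hires until marginal revenue product equals the wage: MR·MP_L = w.
(201 − 8L)·8 = 72, so L = 24.

L* = 24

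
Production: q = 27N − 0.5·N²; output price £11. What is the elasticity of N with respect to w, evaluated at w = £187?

From P·MP_N = w with MP_N = 27 − N, labor demand is N(w) = 27 − w/11.
dN/dw = −1/(11) = -1/11.
At w = 187, N = 10, so ε = (dN/dw)·(w/N) = (-1/11)·(187/10) = -1.7.

ε = -1.7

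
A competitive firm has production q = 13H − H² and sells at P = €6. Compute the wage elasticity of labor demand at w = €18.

ε = -0.3

From P·MP_H = w with MP_H = 13 − 2H, labor demand is H(w) = (13 − w/6)/2.
dH/dw = −1/(12) = -1/12.
At w = 18, H = 5, so ε = (dH/dw)·(w/H) = (-1/12)·(18/5) = -0.3.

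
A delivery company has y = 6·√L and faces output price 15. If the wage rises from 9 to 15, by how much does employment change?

From P·MP_L = w with MP_L = 3·L^(-1/2), the labor demand is L(w) = (45/w)^(2).
At w = 9: L = 25. At w = 15: L = 9.
ΔL = 9 − 25 = -16.

ΔL = -16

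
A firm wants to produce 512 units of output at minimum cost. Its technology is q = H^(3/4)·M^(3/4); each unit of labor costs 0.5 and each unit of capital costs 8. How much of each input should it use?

Cost minimization requires the marginal rate of technical substitution to equal the input-price ratio: MP_H/MP_M = w/r.
Here MP_H/MP_M = (3/4)·(M/H)/(3/4) = (M/H). Setting this equal to 0.5/8 = 0.0625 gives M = 0.0625H.
Substituting into q = 512: H^(3/4)·(0.0625H)^(3/4) = 512.
Solving, H = 256 and M = 16.

H* = 256, M* = 16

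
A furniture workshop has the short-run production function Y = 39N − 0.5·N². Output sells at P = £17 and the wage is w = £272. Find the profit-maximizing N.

N* = 23

The marginal product of N is MP_N = 39 − N.
A price-taking firm hires until the value of the marginal product equals the wage: P·MP_N = w, so 17·(39 − N) = 272.
Then 39 − N = 16, giving N = 23.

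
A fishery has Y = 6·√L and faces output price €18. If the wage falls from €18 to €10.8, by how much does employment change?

ΔL = 16

From P·MP_L = w with MP_L = 3·L^(-1/2), the labor demand is L(w) = (54/w)^(2).
At w = 18: L = 9. At w = 10.8: L = 25.
ΔL = 25 − 9 = 16.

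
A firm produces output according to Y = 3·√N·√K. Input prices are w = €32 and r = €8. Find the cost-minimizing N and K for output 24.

N* = 4, K* = 16

Cost minimization requires the marginal rate of technical substitution to equal the input-price ratio: MP_N/MP_K = w/r.
Here MP_N/MP_K = (1/2)·(K/N)/(1/2) = (K/N). Setting this equal to 32/8 = 4 gives K = 4N.
Substituting into Y = 24: 3·N^(1/2)·(4N)^(1/2) = 24.
Solving, N = 4 and K = 16.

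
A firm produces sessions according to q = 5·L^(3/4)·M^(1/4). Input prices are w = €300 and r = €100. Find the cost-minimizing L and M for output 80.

L* = 16, M* = 16

Cost minimization requires the marginal rate of technical substitution to equal the input-price ratio: MP_L/MP_M = w/r.
Here MP_L/MP_M = (3/4)·(M/L)/(1/4) = 3·(M/L). Setting this equal to 300/100 = 3 gives M = L.
Substituting into q = 80: 5·L^(3/4)·(L)^(1/4) = 80.
Solving, L = 16 and M = 16.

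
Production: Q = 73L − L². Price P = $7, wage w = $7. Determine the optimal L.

The marginal product of L is MP_L = 73 − 2L.
A price-taking firm hires until the value of the marginal product equals the wage: P·MP_L = w, so 7·(73 − 2L) = 7.
Then 73 − 2L = 1, giving L = 36.

L* = 36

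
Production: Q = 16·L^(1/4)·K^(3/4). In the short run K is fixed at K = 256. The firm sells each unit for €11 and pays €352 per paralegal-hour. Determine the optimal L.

L* = 16

With K = 256, MP_L = (1/4)·16·L^(-3/4)·256^(3/4) = 256·L^(-3/4).
Profit maximization for a price taker requires P·MP_L = w: 11·256·L^(-3/4) = 352.
So L^(-3/4) = 0.125, which gives L = 16.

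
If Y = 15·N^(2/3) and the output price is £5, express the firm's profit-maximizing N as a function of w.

N(w) = 125000/w³

MP_N = (2/3)·15·N^(-1/3) = 10·N^(-1/3).
Setting P·MP_N = w: 50·N^(-1/3) = w.
Solving for N: N^(-1/3) = w/50, so N = (50/w)^(3).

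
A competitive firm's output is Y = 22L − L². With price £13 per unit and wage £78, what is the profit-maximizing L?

The marginal product of L is MP_L = 22 − 2L.
A price-taking firm hires until the value of the marginal product equals the wage: P·MP_L = w, so 13·(22 − 2L) = 78.
Then 22 − 2L = 6, giving L = 8.

L* = 8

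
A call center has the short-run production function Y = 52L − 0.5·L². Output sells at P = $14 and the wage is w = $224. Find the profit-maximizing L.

The marginal product of L is MP_L = 52 − L.
A price-taking firm hires until the value of the marginal product equals the wage: P·MP_L = w, so 14·(52 − L) = 224.
Then 52 − L = 16, giving L = 36.

L* = 36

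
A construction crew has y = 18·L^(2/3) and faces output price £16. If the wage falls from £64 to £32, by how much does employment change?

From P·MP_L = w with MP_L = 12·L^(-1/3), the labor demand is L(w) = (192/w)^(3).
At w = 64: L = 27. At w = 32: L = 216.
ΔL = 216 − 27 = 189.

ΔL = 189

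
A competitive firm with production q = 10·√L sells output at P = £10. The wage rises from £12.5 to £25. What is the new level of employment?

From P·MP_L = w with MP_L = 5·L^(-1/2), the labor demand is L(w) = (50/w)^(2).
At w = 12.5: L = 16. At w = 25: L = 4.

L* = 4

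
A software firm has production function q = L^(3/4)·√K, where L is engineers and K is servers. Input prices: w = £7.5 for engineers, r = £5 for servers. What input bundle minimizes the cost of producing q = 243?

Cost minimization requires the marginal rate of technical substitution to equal the input-price ratio: MP_L/MP_K = w/r.
Here MP_L/MP_K = (3/4)·(K/L)/(1/2) = 1.5·(K/L). Setting this equal to 7.5/5 = 1.5 gives K = L.
Substituting into q = 243: L^(3/4)·(L)^(1/2) = 243.
Solving, L = 81 and K = 81.

L* = 81, K* = 81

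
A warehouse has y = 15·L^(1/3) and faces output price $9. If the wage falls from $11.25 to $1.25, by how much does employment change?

ΔL = 208

From P·MP_L = w with MP_L = 5·L^(-2/3), the labor demand is L(w) = (45/w)^(3/2).
At w = 11.25: L = 8. At w = 1.25: L = 216.
ΔL = 216 − 8 = 208.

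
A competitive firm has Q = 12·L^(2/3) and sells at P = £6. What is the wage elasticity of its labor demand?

ε = -3

MP_L = (2/3)·12·L^(-1/3), so P·MP_L = w gives 48·L^(-1/3) = w.
Solving, L(w) = (48/w)^(3). This is a constant-elasticity form: L ∝ w^(−3), so ε = −3.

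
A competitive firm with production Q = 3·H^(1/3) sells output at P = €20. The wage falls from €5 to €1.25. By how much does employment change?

From P·MP_H = w with MP_H = H^(-2/3), the labor demand is H(w) = (20/w)^(3/2).
At w = 5: H = 8. At w = 1.25: H = 64.
ΔH = 64 − 8 = 56.

ΔH = 56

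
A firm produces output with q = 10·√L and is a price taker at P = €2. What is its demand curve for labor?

L(w) = 100/w²

MP_L = (1/2)·10·L^(-1/2) = 5·L^(-1/2).
Setting P·MP_L = w: 10·L^(-1/2) = w.
Solving for L: L^(-1/2) = w/10, so L = (10/w)^(2).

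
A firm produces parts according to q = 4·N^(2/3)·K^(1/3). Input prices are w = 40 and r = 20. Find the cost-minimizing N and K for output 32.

N* = 8, K* = 8

Cost minimization requires the marginal rate of technical substitution to equal the input-price ratio: MP_N/MP_K = w/r.
Here MP_N/MP_K = (2/3)·(K/N)/(1/3) = 2·(K/N). Setting this equal to 40/20 = 2 gives K = N.
Substituting into q = 32: 4·N^(2/3)·(N)^(1/3) = 32.
Solving, N = 8 and K = 8.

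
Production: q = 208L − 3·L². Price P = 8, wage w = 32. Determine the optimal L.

L* = 34

The marginal product of L is MP_L = 208 − 6L.
A price-taking firm hires until the value of the marginal product equals the wage: P·MP_L = w, so 8·(208 − 6L) = 32.
Then 208 − 6L = 4, giving L = 34.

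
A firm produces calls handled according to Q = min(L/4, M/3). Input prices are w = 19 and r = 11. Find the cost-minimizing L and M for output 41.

L* = 164, M* = 123

With a fixed-proportions technology, the cost-minimizing bundle uses no slack in either input: L/4 = M/3 = Q.
So L = 4·41 = 164 and M = 3·41 = 123.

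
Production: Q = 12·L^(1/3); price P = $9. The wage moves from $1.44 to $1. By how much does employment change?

From P·MP_L = w with MP_L = 4·L^(-2/3), the labor demand is L(w) = (36/w)^(3/2).
At w = 1.44: L = 125. At w = 1: L = 216.
ΔL = 216 − 125 = 91.

ΔL = 91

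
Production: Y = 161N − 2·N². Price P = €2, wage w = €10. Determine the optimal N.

The marginal product of N is MP_N = 161 − 4N.
A price-taking firm hires until the value of the marginal product equals the wage: P·MP_N = w, so 2·(161 − 4N) = 10.
Then 161 − 4N = 5, giving N = 39.

N* = 39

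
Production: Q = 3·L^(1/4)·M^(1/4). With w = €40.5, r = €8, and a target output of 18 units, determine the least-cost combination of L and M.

L* = 16, M* = 81

Cost minimization requires the marginal rate of technical substitution to equal the input-price ratio: MP_L/MP_M = w/r.
Here MP_L/MP_M = (1/4)·(M/L)/(1/4) = (M/L). Setting this equal to 40.5/8 = 5.0625 gives M = 5.0625L.
Substituting into Q = 18: 3·L^(1/4)·(5.0625L)^(1/4) = 18.
Solving, L = 16 and M = 81.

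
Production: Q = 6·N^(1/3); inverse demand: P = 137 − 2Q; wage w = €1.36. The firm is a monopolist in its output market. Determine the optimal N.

Marginal revenue from the inverse demand is MR = 137 − 4Q.
The marginal product is MP_N = 2·N^(-2/3).
A monopolist hires until marginal revenue product equals the wage: MR·MP_N = w.
At N, Q = 6·N^(1/3). Substituting and solving: (137 − 24·N^(1/3))·2·N^(-2/3) = 1.36 gives N = 125.

N* = 125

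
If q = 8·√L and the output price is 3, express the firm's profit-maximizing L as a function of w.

L(w) = 144/w²

MP_L = (1/2)·8·L^(-1/2) = 4·L^(-1/2).
Setting P·MP_L = w: 12·L^(-1/2) = w.
Solving for L: L^(-1/2) = w/12, so L = (12/w)^(2).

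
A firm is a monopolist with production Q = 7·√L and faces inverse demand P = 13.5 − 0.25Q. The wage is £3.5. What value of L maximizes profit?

L* = 9

Marginal revenue from the inverse demand is MR = 13.5 − 0.5Q.
The marginal product is MP_L = 3.5·L^(-1/2).
A monopolist hires until marginal revenue product equals the wage: MR·MP_L = w.
At L, Q = 7·√L. Substituting and solving: (13.5 − 3.5·√L)·3.5·L^(-1/2) = 3.5 gives L = 9.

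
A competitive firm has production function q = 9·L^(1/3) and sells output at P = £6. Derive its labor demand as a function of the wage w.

MP_L = (1/3)·9·L^(-2/3) = 3·L^(-2/3).
Setting P·MP_L = w: 18·L^(-2/3) = w.
Solving for L: L^(-2/3) = w/18, so L = (18/w)^(3/2).

L(w) = (18/w)^(3/2)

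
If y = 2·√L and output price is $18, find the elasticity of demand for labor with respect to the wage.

ε = -2

MP_L = (1/2)·2·L^(-1/2), so P·MP_L = w gives 18·L^(-1/2) = w.
Solving, L(w) = (18/w)^(2). This is a constant-elasticity form: L ∝ w^(−2), so ε = −2.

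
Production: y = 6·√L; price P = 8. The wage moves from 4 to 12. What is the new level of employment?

L* = 4

From P·MP_L = w with MP_L = 3·L^(-1/2), the labor demand is L(w) = (24/w)^(2).
At w = 4: L = 36. At w = 12: L = 4.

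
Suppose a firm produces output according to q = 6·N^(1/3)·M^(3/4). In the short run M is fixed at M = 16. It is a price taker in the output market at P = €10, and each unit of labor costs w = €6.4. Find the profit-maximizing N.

N* = 125

With M = 16, MP_N = (1/3)·6·N^(-2/3)·16^(3/4) = 16·N^(-2/3).
Profit maximization for a price taker requires P·MP_N = w: 10·16·N^(-2/3) = 6.4.
So N^(-2/3) = 0.04, which gives N = 125.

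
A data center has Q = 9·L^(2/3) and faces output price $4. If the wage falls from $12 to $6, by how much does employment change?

ΔL = 56

From P·MP_L = w with MP_L = 6·L^(-1/3), the labor demand is L(w) = (24/w)^(3).
At w = 12: L = 8. At w = 6: L = 64.
ΔL = 64 − 8 = 56.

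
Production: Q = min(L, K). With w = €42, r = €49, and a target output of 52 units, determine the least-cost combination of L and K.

With a fixed-proportions technology, the cost-minimizing bundle uses no slack in either input: L = K = Q.
So L = 52 and K = 52.

L* = 52, K* = 52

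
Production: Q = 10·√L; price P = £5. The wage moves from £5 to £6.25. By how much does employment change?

ΔL = -9

From P·MP_L = w with MP_L = 5·L^(-1/2), the labor demand is L(w) = (25/w)^(2).
At w = 5: L = 25. At w = 6.25: L = 16.
ΔL = 16 − 25 = -9.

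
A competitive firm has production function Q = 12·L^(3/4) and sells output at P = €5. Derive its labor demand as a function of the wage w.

MP_L = (3/4)·12·L^(-1/4) = 9·L^(-1/4).
Setting P·MP_L = w: 45·L^(-1/4) = w.
Solving for L: L^(-1/4) = w/45, so L = (45/w)^(4).

L(w) = 4100625/w^(4)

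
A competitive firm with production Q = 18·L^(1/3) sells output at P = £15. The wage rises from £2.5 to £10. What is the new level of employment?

From P·MP_L = w with MP_L = 6·L^(-2/3), the labor demand is L(w) = (90/w)^(3/2).
At w = 2.5: L = 216. At w = 10: L = 27.

L* = 27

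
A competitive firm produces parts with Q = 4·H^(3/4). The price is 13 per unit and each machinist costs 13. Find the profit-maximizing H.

H* = 81

MP_H = (3/4)·4·H^(-1/4) = 3·H^(-1/4).
Profit maximization for a price taker requires P·MP_H = w: 13·3·H^(-1/4) = 13.
So H^(-1/4) = 1/3, which gives H = 81.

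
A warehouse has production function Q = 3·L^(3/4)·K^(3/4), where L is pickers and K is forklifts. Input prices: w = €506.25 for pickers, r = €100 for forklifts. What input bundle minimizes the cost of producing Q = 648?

Cost minimization requires the marginal rate of technical substitution to equal the input-price ratio: MP_L/MP_K = w/r.
Here MP_L/MP_K = (3/4)·(K/L)/(3/4) = (K/L). Setting this equal to 506.25/100 = 5.0625 gives K = 5.0625L.
Substituting into Q = 648: 3·L^(3/4)·(5.0625L)^(3/4) = 648.
Solving, L = 16 and K = 81.

L* = 16, K* = 81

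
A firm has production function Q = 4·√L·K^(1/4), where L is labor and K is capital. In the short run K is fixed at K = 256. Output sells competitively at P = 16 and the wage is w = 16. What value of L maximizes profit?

With K = 256, MP_L = (1/2)·4·L^(-1/2)·256^(1/4) = 8·L^(-1/2).
Profit maximization for a price taker requires P·MP_L = w: 16·8·L^(-1/2) = 16.
So L^(-1/2) = 0.125, which gives L = 64.

L* = 64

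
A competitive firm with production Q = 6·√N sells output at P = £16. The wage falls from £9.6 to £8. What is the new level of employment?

N* = 36

From P·MP_N = w with MP_N = 3·N^(-1/2), the labor demand is N(w) = (48/w)^(2).
At w = 9.6: N = 25. At w = 8: N = 36.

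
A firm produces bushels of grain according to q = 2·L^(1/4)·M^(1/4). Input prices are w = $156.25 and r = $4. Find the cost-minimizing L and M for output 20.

L* = 16, M* = 625

Cost minimization requires the marginal rate of technical substitution to equal the input-price ratio: MP_L/MP_M = w/r.
Here MP_L/MP_M = (1/4)·(M/L)/(1/4) = (M/L). Setting this equal to 156.25/4 = 39.0625 gives M = 39.0625L.
Substituting into q = 20: 2·L^(1/4)·(39.0625L)^(1/4) = 20.
Solving, L = 16 and M = 625.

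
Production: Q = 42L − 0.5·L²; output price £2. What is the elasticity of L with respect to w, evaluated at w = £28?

From P·MP_L = w with MP_L = 42 − L, labor demand is L(w) = 42 − w/2.
dL/dw = −1/(2) = -0.5.
At w = 28, L = 28, so ε = (dL/dw)·(w/L) = (-0.5)·(28/28) = -0.5.

ε = -0.5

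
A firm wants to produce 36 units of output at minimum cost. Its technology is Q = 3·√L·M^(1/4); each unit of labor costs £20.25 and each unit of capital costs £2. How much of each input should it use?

Cost minimization requires the marginal rate of technical substitution to equal the input-price ratio: MP_L/MP_M = w/r.
Here MP_L/MP_M = (1/2)·(M/L)/(1/4) = 2·(M/L). Setting this equal to 20.25/2 = 10.125 gives M = 5.0625L.
Substituting into Q = 36: 3·L^(1/2)·(5.0625L)^(1/4) = 36.
Solving, L = 16 and M = 81.

L* = 16, M* = 81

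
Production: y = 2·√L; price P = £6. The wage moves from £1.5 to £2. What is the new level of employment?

L* = 9

From P·MP_L = w with MP_L = L^(-1/2), the labor demand is L(w) = (6/w)^(2).
At w = 1.5: L = 16. At w = 2: L = 9.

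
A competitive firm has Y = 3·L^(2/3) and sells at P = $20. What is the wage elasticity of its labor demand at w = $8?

MP_L = (2/3)·3·L^(-1/3), so P·MP_L = w gives 40·L^(-1/3) = w.
Solving, L(w) = (40/w)^(3). This is a constant-elasticity form: L ∝ w^(−3), so ε = −3.

ε = -3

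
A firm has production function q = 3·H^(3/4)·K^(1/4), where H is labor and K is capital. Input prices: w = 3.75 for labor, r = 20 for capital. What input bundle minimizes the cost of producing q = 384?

Cost minimization requires the marginal rate of technical substitution to equal the input-price ratio: MP_H/MP_K = w/r.
Here MP_H/MP_K = (3/4)·(K/H)/(1/4) = 3·(K/H). Setting this equal to 3.75/20 = 0.1875 gives K = 0.0625H.
Substituting into q = 384: 3·H^(3/4)·(0.0625H)^(1/4) = 384.
Solving, H = 256 and K = 16.

H* = 256, K* = 16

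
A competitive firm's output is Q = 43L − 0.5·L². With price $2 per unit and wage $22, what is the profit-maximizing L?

L* = 32

The marginal product of L is MP_L = 43 − L.
A price-taking firm hires until the value of the marginal product equals the wage: P·MP_L = w, so 2·(43 − L) = 22.
Then 43 − L = 11, giving L = 32.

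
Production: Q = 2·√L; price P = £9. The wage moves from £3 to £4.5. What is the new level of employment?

L* = 4

From P·MP_L = w with MP_L = L^(-1/2), the labor demand is L(w) = (9/w)^(2).
At w = 3: L = 9. At w = 4.5: L = 4.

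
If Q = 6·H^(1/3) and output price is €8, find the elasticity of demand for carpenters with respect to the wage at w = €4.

ε = -1.5

MP_H = (1/3)·6·H^(-2/3), so P·MP_H = w gives 16·H^(-2/3) = w.
Solving, H(w) = (16/w)^(3/2). This is a constant-elasticity form: H ∝ w^(−3/2), so ε = −3/2.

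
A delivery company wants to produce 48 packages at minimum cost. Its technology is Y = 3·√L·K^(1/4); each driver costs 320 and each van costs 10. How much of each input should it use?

L* = 16, K* = 256

Cost minimization requires the marginal rate of technical substitution to equal the input-price ratio: MP_L/MP_K = w/r.
Here MP_L/MP_K = (1/2)·(K/L)/(1/4) = 2·(K/L). Setting this equal to 320/10 = 32 gives K = 16L.
Substituting into Y = 48: 3·L^(1/2)·(16L)^(1/4) = 48.
Solving, L = 16 and K = 256.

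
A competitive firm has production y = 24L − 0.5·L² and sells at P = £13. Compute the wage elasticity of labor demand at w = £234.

From P·MP_L = w with MP_L = 24 − L, labor demand is L(w) = 24 − w/13.
dL/dw = −1/(13) = -1/13.
At w = 234, L = 6, so ε = (dL/dw)·(w/L) = (-1/13)·(234/6) = -3.

ε = -3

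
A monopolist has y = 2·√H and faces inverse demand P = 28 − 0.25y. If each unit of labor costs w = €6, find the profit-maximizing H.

Marginal revenue from the inverse demand is MR = 28 − 0.5y.
The marginal product is MP_H = H^(-1/2).
A monopolist hires until marginal revenue product equals the wage: MR·MP_H = w.
At H, y = 2·√H. Substituting and solving: (28 − √H)·H^(-1/2) = 6 gives H = 16.

H* = 16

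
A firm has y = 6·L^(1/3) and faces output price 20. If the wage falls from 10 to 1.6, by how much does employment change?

ΔL = 117

From P·MP_L = w with MP_L = 2·L^(-2/3), the labor demand is L(w) = (40/w)^(3/2).
At w = 10: L = 8. At w = 1.6: L = 125.
ΔL = 125 − 8 = 117.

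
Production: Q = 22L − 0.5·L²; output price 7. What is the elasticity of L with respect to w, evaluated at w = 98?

ε = -1.75

From P·MP_L = w with MP_L = 22 − L, labor demand is L(w) = 22 − w/7.
dL/dw = −1/(7) = -1/7.
At w = 98, L = 8, so ε = (dL/dw)·(w/L) = (-1/7)·(98/8) = -1.75.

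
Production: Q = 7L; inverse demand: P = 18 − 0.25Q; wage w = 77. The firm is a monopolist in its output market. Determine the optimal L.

Marginal revenue from the inverse demand is MR = 18 − 0.5Q.
The marginal product is MP_L = 7.
A monopolist hires until marginal revenue product equals the wage: MR·MP_L = w.
(18 − 3.5L)·7 = 77, so L = 2.

L* = 2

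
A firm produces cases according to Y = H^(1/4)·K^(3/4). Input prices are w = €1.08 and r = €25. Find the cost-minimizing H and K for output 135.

H* = 625, K* = 81

Cost minimization requires the marginal rate of technical substitution to equal the input-price ratio: MP_H/MP_K = w/r.
Here MP_H/MP_K = (1/4)·(K/H)/(3/4) = (1/3)·(K/H). Setting this equal to 1.08/25 = 0.0432 gives K = 0.1296H.
Substituting into Y = 135: H^(1/4)·(0.1296H)^(3/4) = 135.
Solving, H = 625 and K = 81.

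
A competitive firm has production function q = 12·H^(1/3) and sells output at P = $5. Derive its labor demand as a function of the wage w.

MP_H = (1/3)·12·H^(-2/3) = 4·H^(-2/3).
Setting P·MP_H = w: 20·H^(-2/3) = w.
Solving for H: H^(-2/3) = w/20, so H = (20/w)^(3/2).

H(w) = (20/w)^(3/2)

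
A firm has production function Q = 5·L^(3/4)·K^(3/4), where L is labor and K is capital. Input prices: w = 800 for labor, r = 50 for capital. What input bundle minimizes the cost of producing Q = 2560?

Cost minimization requires the marginal rate of technical substitution to equal the input-price ratio: MP_L/MP_K = w/r.
Here MP_L/MP_K = (3/4)·(K/L)/(3/4) = (K/L). Setting this equal to 800/50 = 16 gives K = 16L.
Substituting into Q = 2560: 5·L^(3/4)·(16L)^(3/4) = 2560.
Solving, L = 16 and K = 256.

L* = 16, K* = 256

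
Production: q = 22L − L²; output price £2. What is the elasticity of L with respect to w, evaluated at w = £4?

ε = -0.1

From P·MP_L = w with MP_L = 22 − 2L, labor demand is L(w) = (22 − w/2)/2.
dL/dw = −1/(4) = -0.25.
At w = 4, L = 10, so ε = (dL/dw)·(w/L) = (-0.25)·(4/10) = -0.1.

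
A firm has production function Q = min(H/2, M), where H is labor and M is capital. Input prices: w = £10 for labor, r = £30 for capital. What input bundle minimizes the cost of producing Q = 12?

H* = 24, M* = 12

With a fixed-proportions technology, the cost-minimizing bundle uses no slack in either input: H/2 = M = Q.
So H = 2·12 = 24 and M = 12.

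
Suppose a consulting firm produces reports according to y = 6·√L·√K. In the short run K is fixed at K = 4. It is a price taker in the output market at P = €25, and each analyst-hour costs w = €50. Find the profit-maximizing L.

With K = 4, MP_L = (1/2)·6·L^(-1/2)·4^(1/2) = 6·L^(-1/2).
Profit maximization for a price taker requires P·MP_L = w: 25·6·L^(-1/2) = 50.
So L^(-1/2) = 1/3, which gives L = 9.

L* = 9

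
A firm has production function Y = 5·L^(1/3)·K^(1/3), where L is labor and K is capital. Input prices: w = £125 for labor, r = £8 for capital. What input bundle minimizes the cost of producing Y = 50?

L* = 8, K* = 125

Cost minimization requires the marginal rate of technical substitution to equal the input-price ratio: MP_L/MP_K = w/r.
Here MP_L/MP_K = (1/3)·(K/L)/(1/3) = (K/L). Setting this equal to 125/8 = 15.625 gives K = 15.625L.
Substituting into Y = 50: 5·L^(1/3)·(15.625L)^(1/3) = 50.
Solving, L = 8 and K = 125.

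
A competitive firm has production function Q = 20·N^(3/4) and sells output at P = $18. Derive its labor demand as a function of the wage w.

N(w) = (270/w)^(4)

MP_N = (3/4)·20·N^(-1/4) = 15·N^(-1/4).
Setting P·MP_N = w: 270·N^(-1/4) = w.
Solving for N: N^(-1/4) = w/270, so N = (270/w)^(4).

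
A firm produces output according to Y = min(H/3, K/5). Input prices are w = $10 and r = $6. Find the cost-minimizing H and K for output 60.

H* = 180, K* = 300

With a fixed-proportions technology, the cost-minimizing bundle uses no slack in either input: H/3 = K/5 = Y.
So H = 3·60 = 180 and K = 5·60 = 300.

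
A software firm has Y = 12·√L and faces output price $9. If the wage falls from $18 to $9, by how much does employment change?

ΔL = 27

From P·MP_L = w with MP_L = 6·L^(-1/2), the labor demand is L(w) = (54/w)^(2).
At w = 18: L = 9. At w = 9: L = 36.
ΔL = 36 − 9 = 27.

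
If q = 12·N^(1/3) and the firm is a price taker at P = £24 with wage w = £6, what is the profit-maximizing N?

N* = 64

MP_N = (1/3)·12·N^(-2/3) = 4·N^(-2/3).
Profit maximization for a price taker requires P·MP_N = w: 24·4·N^(-2/3) = 6.
So N^(-2/3) = 0.0625, which gives N = 64.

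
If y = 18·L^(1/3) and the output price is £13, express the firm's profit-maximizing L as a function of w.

MP_L = (1/3)·18·L^(-2/3) = 6·L^(-2/3).
Setting P·MP_L = w: 78·L^(-2/3) = w.
Solving for L: L^(-2/3) = w/78, so L = (78/w)^(3/2).

L(w) = (78/w)^(3/2)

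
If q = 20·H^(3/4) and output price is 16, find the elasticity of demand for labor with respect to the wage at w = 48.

MP_H = (3/4)·20·H^(-1/4), so P·MP_H = w gives 240·H^(-1/4) = w.
Solving, H(w) = (240/w)^(4). This is a constant-elasticity form: H ∝ w^(−4), so ε = −4.

ε = -4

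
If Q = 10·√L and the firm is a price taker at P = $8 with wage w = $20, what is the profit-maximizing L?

MP_L = (1/2)·10·L^(-1/2) = 5·L^(-1/2).
Profit maximization for a price taker requires P·MP_L = w: 8·5·L^(-1/2) = 20.
So L^(-1/2) = 0.5, which gives L = 4.

L* = 4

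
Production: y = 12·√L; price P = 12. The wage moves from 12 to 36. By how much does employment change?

From P·MP_L = w with MP_L = 6·L^(-1/2), the labor demand is L(w) = (72/w)^(2).
At w = 12: L = 36. At w = 36: L = 4.
ΔL = 4 − 36 = -32.

ΔL = -32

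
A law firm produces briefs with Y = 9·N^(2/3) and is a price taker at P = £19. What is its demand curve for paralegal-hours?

N(w) = 1481544/w³

MP_N = (2/3)·9·N^(-1/3) = 6·N^(-1/3).
Setting P·MP_N = w: 114·N^(-1/3) = w.
Solving for N: N^(-1/3) = w/114, so N = (114/w)^(3).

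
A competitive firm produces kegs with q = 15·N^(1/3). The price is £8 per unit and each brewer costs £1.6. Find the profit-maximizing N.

MP_N = (1/3)·15·N^(-2/3) = 5·N^(-2/3).
Profit maximization for a price taker requires P·MP_N = w: 8·5·N^(-2/3) = 1.6.
So N^(-2/3) = 0.04, which gives N = 125.

N* = 125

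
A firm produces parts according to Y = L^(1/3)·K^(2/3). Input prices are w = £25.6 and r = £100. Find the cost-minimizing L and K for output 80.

L* = 125, K* = 64

Cost minimization requires the marginal rate of technical substitution to equal the input-price ratio: MP_L/MP_K = w/r.
Here MP_L/MP_K = (1/3)·(K/L)/(2/3) = 0.5·(K/L). Setting this equal to 25.6/100 = 0.256 gives K = 0.512L.
Substituting into Y = 80: L^(1/3)·(0.512L)^(2/3) = 80.
Solving, L = 125 and K = 64.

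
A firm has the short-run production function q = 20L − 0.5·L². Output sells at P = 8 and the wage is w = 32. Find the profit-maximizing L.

The marginal product of L is MP_L = 20 − L.
A price-taking firm hires until the value of the marginal product equals the wage: P·MP_L = w, so 8·(20 − L) = 32.
Then 20 − L = 4, giving L = 16.

L* = 16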